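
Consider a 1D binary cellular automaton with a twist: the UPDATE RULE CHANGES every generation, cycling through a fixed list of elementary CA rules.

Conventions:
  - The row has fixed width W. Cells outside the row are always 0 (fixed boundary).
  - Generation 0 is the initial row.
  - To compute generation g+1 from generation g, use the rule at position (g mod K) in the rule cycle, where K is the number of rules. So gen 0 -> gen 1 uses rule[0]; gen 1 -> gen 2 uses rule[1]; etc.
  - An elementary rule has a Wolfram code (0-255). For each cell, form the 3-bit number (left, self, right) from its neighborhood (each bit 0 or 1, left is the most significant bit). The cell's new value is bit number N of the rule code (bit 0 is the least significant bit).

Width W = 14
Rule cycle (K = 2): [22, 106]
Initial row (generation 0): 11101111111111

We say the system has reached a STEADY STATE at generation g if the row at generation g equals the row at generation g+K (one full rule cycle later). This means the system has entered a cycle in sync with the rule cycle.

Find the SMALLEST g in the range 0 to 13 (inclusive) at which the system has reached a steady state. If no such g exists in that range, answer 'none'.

Answer: 1

Derivation:
Gen 0: 11101111111111
Gen 1 (rule 22): 00000000000000
Gen 2 (rule 106): 00000000000000
Gen 3 (rule 22): 00000000000000
Gen 4 (rule 106): 00000000000000
Gen 5 (rule 22): 00000000000000
Gen 6 (rule 106): 00000000000000
Gen 7 (rule 22): 00000000000000
Gen 8 (rule 106): 00000000000000
Gen 9 (rule 22): 00000000000000
Gen 10 (rule 106): 00000000000000
Gen 11 (rule 22): 00000000000000
Gen 12 (rule 106): 00000000000000
Gen 13 (rule 22): 00000000000000
Gen 14 (rule 106): 00000000000000
Gen 15 (rule 22): 00000000000000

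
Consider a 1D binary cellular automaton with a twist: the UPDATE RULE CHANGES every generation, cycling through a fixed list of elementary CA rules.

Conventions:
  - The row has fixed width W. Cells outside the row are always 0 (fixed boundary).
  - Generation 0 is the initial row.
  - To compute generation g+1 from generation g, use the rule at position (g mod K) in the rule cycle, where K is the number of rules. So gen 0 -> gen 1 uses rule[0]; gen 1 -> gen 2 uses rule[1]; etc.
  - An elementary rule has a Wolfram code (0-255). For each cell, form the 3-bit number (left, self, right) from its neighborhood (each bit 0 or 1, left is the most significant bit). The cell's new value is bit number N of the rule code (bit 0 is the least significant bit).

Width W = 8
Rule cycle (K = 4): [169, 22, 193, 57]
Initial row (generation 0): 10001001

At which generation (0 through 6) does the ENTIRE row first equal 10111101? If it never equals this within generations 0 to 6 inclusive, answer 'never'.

Gen 0: 10001001
Gen 1 (rule 169): 00100000
Gen 2 (rule 22): 01110000
Gen 3 (rule 193): 00110111
Gen 4 (rule 57): 10101100
Gen 5 (rule 169): 01011001
Gen 6 (rule 22): 11000111

Answer: never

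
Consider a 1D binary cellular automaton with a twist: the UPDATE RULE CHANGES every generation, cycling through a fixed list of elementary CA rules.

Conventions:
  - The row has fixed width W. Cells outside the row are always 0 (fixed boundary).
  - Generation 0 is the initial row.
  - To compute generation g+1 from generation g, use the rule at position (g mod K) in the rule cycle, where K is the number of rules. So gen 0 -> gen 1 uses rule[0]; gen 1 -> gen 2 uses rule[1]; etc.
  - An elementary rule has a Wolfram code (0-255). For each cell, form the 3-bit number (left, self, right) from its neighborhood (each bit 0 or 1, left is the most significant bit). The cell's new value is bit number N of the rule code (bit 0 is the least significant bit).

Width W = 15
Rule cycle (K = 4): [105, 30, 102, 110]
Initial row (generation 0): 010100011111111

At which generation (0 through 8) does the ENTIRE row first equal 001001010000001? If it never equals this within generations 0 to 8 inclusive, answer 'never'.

Answer: 1

Derivation:
Gen 0: 010100011111111
Gen 1 (rule 105): 001001010000001
Gen 2 (rule 30): 011111011000011
Gen 3 (rule 102): 100001101000101
Gen 4 (rule 110): 100011111001111
Gen 5 (rule 105): 001010001001001
Gen 6 (rule 30): 011011011111111
Gen 7 (rule 102): 101101100000001
Gen 8 (rule 110): 111111100000011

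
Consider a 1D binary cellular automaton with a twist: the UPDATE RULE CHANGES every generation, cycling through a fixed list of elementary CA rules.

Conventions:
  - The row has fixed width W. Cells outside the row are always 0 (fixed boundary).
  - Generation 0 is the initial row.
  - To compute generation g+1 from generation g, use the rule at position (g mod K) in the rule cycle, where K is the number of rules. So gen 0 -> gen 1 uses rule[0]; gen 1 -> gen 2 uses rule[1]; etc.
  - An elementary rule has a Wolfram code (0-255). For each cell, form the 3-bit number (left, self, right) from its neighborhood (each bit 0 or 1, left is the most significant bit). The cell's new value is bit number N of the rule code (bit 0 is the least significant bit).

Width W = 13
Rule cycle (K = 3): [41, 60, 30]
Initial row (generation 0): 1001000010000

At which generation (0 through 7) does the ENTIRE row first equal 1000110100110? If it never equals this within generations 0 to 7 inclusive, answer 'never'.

Gen 0: 1001000010000
Gen 1 (rule 41): 0000011000111
Gen 2 (rule 60): 0000010100100
Gen 3 (rule 30): 0000110111110
Gen 4 (rule 41): 1110101100000
Gen 5 (rule 60): 1001111010000
Gen 6 (rule 30): 1111000011000
Gen 7 (rule 41): 1000011010011

Answer: never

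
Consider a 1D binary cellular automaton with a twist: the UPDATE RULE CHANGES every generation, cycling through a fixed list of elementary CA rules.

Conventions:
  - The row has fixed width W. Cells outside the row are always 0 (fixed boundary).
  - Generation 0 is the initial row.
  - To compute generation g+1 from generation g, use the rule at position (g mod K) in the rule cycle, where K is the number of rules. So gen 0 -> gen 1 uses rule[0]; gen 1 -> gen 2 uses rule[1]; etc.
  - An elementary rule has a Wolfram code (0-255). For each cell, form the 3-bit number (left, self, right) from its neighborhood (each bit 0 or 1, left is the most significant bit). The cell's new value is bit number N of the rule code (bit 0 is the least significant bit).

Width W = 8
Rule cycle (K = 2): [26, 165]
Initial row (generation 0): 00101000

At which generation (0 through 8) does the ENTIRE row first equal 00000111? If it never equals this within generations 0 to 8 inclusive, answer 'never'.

Answer: never

Derivation:
Gen 0: 00101000
Gen 1 (rule 26): 01000100
Gen 2 (rule 165): 01010101
Gen 3 (rule 26): 10000000
Gen 4 (rule 165): 10111111
Gen 5 (rule 26): 00100000
Gen 6 (rule 165): 10101111
Gen 7 (rule 26): 00001000
Gen 8 (rule 165): 11101011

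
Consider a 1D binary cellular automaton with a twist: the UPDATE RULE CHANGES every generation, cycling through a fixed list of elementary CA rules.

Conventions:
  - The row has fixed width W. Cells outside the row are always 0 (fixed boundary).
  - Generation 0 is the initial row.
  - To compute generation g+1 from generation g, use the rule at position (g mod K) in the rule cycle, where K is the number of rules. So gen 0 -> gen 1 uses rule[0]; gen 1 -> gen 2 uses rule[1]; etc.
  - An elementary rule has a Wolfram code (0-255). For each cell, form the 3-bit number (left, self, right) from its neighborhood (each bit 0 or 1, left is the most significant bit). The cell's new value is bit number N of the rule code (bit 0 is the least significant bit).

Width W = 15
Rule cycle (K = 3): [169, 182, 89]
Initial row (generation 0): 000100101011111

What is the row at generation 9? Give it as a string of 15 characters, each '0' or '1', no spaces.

Answer: 100101000001001

Derivation:
Gen 0: 000100101011111
Gen 1 (rule 169): 110000010111110
Gen 2 (rule 182): 001000111011101
Gen 3 (rule 89): 100110101010100
Gen 4 (rule 169): 000101010101001
Gen 5 (rule 182): 001111111111111
Gen 6 (rule 89): 101000000000001
Gen 7 (rule 169): 010011111111100
Gen 8 (rule 182): 111101111111010
Gen 9 (rule 89): 100101000001001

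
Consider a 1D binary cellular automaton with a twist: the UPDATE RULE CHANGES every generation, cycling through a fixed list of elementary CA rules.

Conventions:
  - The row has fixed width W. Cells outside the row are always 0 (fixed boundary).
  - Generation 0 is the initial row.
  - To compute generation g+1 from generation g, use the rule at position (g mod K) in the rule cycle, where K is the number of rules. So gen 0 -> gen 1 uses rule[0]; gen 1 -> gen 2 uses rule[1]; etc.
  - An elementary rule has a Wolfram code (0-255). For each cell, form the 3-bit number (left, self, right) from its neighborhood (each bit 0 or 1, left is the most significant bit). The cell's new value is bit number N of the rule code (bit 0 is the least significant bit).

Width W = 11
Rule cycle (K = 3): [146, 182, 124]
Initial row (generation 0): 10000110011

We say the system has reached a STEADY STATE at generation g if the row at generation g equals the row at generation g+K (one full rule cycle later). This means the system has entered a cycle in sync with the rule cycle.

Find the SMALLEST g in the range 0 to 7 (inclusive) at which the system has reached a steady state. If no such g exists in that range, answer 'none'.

Gen 0: 10000110011
Gen 1 (rule 146): 01001001100
Gen 2 (rule 182): 11111110010
Gen 3 (rule 124): 10000011011
Gen 4 (rule 146): 01000100000
Gen 5 (rule 182): 11101110000
Gen 6 (rule 124): 10111011000
Gen 7 (rule 146): 00010000100
Gen 8 (rule 182): 00111001110
Gen 9 (rule 124): 00101101011
Gen 10 (rule 146): 01000000000

Answer: none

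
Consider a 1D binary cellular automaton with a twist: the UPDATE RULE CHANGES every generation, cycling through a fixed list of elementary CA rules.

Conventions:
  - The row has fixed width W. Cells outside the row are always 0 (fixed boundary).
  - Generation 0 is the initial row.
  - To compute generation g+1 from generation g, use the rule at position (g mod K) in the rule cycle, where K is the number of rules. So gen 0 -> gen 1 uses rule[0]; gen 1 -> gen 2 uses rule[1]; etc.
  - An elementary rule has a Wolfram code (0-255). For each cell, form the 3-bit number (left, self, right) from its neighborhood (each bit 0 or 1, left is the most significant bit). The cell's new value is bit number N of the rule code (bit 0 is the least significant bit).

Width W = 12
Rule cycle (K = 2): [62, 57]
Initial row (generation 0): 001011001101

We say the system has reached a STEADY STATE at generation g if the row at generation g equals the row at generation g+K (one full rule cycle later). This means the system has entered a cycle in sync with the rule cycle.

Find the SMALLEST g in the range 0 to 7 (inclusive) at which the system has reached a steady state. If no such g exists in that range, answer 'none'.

Gen 0: 001011001101
Gen 1 (rule 62): 011110111011
Gen 2 (rule 57): 010001100110
Gen 3 (rule 62): 111011011101
Gen 4 (rule 57): 100110110010
Gen 5 (rule 62): 111101101111
Gen 6 (rule 57): 100011011000
Gen 7 (rule 62): 110110110100
Gen 8 (rule 57): 101101101011
Gen 9 (rule 62): 111011011110

Answer: none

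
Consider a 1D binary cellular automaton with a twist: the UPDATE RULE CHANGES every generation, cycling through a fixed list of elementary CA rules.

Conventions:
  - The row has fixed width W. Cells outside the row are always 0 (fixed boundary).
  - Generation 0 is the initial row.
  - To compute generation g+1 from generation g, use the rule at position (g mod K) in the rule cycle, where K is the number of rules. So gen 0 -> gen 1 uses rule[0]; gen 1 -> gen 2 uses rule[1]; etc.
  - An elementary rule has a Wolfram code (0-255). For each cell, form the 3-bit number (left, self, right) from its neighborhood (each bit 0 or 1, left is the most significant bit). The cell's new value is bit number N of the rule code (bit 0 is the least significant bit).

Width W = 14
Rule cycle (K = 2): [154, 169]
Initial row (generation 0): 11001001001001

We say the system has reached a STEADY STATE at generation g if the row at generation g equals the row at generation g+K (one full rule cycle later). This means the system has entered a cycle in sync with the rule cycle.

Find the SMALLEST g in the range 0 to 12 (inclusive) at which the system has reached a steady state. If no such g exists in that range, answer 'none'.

Answer: none

Derivation:
Gen 0: 11001001001001
Gen 1 (rule 154): 10110110110110
Gen 2 (rule 169): 01101101101100
Gen 3 (rule 154): 11001001001010
Gen 4 (rule 169): 10000000000100
Gen 5 (rule 154): 01000000001010
Gen 6 (rule 169): 00011111100100
Gen 7 (rule 154): 00111111011010
Gen 8 (rule 169): 10111110110100
Gen 9 (rule 154): 00111100100010
Gen 10 (rule 169): 10111000001000
Gen 11 (rule 154): 00110100010100
Gen 12 (rule 169): 10101001001001
Gen 13 (rule 154): 00000110110110
Gen 14 (rule 169): 11110101101100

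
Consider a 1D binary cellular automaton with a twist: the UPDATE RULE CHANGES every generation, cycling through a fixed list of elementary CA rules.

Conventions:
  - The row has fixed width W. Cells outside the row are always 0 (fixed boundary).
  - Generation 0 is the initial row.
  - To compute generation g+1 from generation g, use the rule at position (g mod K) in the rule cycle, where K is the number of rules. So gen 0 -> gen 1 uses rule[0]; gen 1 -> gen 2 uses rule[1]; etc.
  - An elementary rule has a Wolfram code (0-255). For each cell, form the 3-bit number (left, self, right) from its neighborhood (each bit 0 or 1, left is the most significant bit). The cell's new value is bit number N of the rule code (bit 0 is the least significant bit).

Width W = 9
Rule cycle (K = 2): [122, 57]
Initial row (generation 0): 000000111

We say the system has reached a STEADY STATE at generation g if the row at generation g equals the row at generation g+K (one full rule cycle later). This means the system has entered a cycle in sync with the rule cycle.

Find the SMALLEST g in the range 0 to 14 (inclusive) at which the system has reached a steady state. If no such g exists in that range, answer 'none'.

Gen 0: 000000111
Gen 1 (rule 122): 000001101
Gen 2 (rule 57): 111101010
Gen 3 (rule 122): 100110101
Gen 4 (rule 57): 010101010
Gen 5 (rule 122): 101010101
Gen 6 (rule 57): 010101010
Gen 7 (rule 122): 101010101
Gen 8 (rule 57): 010101010
Gen 9 (rule 122): 101010101
Gen 10 (rule 57): 010101010
Gen 11 (rule 122): 101010101
Gen 12 (rule 57): 010101010
Gen 13 (rule 122): 101010101
Gen 14 (rule 57): 010101010
Gen 15 (rule 122): 101010101
Gen 16 (rule 57): 010101010

Answer: 4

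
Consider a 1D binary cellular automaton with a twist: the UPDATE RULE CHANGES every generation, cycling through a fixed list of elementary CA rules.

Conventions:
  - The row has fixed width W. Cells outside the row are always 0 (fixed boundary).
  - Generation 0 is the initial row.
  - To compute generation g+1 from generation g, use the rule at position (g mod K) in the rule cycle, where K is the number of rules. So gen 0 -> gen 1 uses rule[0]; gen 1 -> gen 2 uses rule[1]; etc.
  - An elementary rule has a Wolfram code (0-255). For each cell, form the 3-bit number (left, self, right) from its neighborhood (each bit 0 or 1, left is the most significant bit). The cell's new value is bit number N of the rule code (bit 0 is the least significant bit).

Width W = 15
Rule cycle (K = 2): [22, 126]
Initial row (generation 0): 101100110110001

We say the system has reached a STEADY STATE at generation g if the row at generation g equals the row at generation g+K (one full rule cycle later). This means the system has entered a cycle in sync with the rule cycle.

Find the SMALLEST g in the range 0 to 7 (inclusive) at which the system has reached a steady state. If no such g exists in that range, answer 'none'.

Gen 0: 101100110110001
Gen 1 (rule 22): 100011000001011
Gen 2 (rule 126): 110111100011111
Gen 3 (rule 22): 000000010100000
Gen 4 (rule 126): 000000111110000
Gen 5 (rule 22): 000001000001000
Gen 6 (rule 126): 000011100011100
Gen 7 (rule 22): 000100010100010
Gen 8 (rule 126): 001110111110111
Gen 9 (rule 22): 010000000000000

Answer: none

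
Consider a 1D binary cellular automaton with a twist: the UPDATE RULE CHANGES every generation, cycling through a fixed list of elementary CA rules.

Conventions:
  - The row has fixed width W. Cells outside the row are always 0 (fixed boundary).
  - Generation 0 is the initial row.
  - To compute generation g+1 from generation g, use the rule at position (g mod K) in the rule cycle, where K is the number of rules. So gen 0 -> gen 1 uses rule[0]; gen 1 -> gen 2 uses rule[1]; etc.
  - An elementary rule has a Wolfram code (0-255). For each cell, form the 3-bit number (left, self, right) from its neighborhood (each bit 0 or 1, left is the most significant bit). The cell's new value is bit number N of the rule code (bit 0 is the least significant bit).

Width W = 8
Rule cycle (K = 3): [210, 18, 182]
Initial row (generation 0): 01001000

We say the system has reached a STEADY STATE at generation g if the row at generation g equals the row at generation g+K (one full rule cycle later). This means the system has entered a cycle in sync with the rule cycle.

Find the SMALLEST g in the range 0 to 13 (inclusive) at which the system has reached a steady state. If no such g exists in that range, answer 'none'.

Answer: none

Derivation:
Gen 0: 01001000
Gen 1 (rule 210): 10110100
Gen 2 (rule 18): 00000010
Gen 3 (rule 182): 00000111
Gen 4 (rule 210): 00001011
Gen 5 (rule 18): 00010000
Gen 6 (rule 182): 00111000
Gen 7 (rule 210): 01011100
Gen 8 (rule 18): 10000010
Gen 9 (rule 182): 11000111
Gen 10 (rule 210): 01101011
Gen 11 (rule 18): 10000000
Gen 12 (rule 182): 11000000
Gen 13 (rule 210): 01100000
Gen 14 (rule 18): 10010000
Gen 15 (rule 182): 11111000
Gen 16 (rule 210): 01111100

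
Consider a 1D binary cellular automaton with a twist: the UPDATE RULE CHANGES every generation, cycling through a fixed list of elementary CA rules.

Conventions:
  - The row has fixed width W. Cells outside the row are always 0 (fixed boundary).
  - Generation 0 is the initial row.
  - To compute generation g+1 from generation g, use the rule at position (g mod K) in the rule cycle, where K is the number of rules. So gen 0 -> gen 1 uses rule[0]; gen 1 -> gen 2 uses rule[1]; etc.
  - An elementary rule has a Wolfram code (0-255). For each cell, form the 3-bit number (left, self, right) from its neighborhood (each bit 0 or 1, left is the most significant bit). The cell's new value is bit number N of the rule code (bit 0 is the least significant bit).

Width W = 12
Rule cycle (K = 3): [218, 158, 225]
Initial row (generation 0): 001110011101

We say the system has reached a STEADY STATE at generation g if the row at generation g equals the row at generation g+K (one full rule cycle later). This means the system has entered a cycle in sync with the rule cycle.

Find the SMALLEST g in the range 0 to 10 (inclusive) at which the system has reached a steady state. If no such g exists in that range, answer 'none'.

Gen 0: 001110011101
Gen 1 (rule 218): 011111111100
Gen 2 (rule 158): 111111111010
Gen 3 (rule 225): 011111111100
Gen 4 (rule 218): 111111111110
Gen 5 (rule 158): 111111111101
Gen 6 (rule 225): 011111111110
Gen 7 (rule 218): 111111111111
Gen 8 (rule 158): 111111111110
Gen 9 (rule 225): 011111111110
Gen 10 (rule 218): 111111111111
Gen 11 (rule 158): 111111111110
Gen 12 (rule 225): 011111111110
Gen 13 (rule 218): 111111111111

Answer: 6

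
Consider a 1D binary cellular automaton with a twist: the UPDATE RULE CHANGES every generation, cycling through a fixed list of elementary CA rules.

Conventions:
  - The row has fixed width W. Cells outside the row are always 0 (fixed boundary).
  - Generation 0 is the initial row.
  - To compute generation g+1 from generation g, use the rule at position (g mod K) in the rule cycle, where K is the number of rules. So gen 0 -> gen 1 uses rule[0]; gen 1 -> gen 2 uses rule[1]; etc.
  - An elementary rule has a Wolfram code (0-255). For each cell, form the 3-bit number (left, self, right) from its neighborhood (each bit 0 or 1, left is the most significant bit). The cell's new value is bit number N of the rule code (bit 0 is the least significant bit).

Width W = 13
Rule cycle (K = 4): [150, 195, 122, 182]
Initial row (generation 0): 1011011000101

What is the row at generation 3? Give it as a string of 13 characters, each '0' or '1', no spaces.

Answer: 0110001101010

Derivation:
Gen 0: 1011011000101
Gen 1 (rule 150): 1000000101101
Gen 2 (rule 195): 0011111000100
Gen 3 (rule 122): 0110001101010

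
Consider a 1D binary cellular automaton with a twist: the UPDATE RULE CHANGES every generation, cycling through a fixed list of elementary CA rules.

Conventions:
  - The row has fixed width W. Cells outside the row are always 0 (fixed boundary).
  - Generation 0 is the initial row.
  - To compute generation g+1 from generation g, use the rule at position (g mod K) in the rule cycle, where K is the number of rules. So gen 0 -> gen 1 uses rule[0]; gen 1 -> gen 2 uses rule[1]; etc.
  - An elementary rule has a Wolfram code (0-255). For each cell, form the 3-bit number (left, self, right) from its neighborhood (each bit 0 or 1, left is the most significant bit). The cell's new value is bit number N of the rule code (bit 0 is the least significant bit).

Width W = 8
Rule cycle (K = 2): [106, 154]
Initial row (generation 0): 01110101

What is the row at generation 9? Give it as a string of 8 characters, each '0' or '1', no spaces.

Answer: 00001010

Derivation:
Gen 0: 01110101
Gen 1 (rule 106): 11011010
Gen 2 (rule 154): 10010001
Gen 3 (rule 106): 00100010
Gen 4 (rule 154): 01010101
Gen 5 (rule 106): 10101010
Gen 6 (rule 154): 00000001
Gen 7 (rule 106): 00000010
Gen 8 (rule 154): 00000101
Gen 9 (rule 106): 00001010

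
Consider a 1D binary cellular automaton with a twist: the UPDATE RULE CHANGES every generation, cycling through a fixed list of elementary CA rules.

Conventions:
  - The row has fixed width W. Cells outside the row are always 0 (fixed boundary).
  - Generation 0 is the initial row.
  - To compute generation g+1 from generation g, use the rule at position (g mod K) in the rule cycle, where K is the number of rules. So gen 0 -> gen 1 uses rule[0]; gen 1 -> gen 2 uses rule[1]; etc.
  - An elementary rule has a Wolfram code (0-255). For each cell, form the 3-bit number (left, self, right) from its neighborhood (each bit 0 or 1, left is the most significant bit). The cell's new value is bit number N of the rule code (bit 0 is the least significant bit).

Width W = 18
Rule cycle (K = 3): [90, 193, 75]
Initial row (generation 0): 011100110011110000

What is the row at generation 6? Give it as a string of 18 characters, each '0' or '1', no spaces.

Gen 0: 011100110011110000
Gen 1 (rule 90): 110111111110011000
Gen 2 (rule 193): 010011111110001011
Gen 3 (rule 75): 100110000010110011
Gen 4 (rule 90): 011111000100111111
Gen 5 (rule 193): 001111010000011111
Gen 6 (rule 75): 111001000111110001

Answer: 111001000111110001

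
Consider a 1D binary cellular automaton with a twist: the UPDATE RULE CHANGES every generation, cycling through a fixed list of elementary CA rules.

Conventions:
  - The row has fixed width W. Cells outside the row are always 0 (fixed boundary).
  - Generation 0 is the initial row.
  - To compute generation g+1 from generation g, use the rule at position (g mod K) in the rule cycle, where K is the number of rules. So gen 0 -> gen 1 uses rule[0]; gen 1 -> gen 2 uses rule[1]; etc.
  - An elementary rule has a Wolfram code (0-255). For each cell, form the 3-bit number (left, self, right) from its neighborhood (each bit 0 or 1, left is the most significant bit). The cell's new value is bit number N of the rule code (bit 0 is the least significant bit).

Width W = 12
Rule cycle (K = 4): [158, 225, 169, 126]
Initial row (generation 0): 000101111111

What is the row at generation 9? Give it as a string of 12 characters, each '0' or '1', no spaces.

Gen 0: 000101111111
Gen 1 (rule 158): 001101111110
Gen 2 (rule 225): 100110111110
Gen 3 (rule 169): 000101111100
Gen 4 (rule 126): 001111000110
Gen 5 (rule 158): 011110101101
Gen 6 (rule 225): 001111010110
Gen 7 (rule 169): 101110101100
Gen 8 (rule 126): 111011111110
Gen 9 (rule 158): 110011111101

Answer: 110011111101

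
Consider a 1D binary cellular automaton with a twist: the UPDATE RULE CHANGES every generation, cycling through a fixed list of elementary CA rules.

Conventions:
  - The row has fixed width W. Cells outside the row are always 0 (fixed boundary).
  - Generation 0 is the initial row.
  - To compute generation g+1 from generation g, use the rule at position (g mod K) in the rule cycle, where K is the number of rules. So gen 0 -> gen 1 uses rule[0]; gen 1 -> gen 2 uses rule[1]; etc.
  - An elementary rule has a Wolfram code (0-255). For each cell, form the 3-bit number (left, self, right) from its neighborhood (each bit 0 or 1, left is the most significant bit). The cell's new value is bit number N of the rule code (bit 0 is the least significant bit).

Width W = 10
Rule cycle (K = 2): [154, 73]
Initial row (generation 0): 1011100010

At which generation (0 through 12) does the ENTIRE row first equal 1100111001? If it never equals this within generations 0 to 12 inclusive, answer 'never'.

Answer: never

Derivation:
Gen 0: 1011100010
Gen 1 (rule 154): 0011010101
Gen 2 (rule 73): 1011000000
Gen 3 (rule 154): 0010100000
Gen 4 (rule 73): 1000001111
Gen 5 (rule 154): 0100011110
Gen 6 (rule 73): 0001010010
Gen 7 (rule 154): 0010001101
Gen 8 (rule 73): 1000101100
Gen 9 (rule 154): 0101001010
Gen 10 (rule 73): 0000000000
Gen 11 (rule 154): 0000000000
Gen 12 (rule 73): 1111111111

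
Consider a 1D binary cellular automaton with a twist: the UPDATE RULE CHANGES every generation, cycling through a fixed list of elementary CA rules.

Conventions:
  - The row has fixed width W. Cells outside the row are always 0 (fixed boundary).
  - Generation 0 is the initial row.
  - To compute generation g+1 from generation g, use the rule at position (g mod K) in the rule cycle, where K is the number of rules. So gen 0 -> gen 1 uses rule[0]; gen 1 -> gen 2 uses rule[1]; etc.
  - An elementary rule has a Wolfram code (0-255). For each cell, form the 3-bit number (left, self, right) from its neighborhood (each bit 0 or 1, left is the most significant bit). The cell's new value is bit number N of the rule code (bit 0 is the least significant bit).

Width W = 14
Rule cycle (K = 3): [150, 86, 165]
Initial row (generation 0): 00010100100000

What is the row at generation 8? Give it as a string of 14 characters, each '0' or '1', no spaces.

Gen 0: 00010100100000
Gen 1 (rule 150): 00110111110000
Gen 2 (rule 86): 01010000011000
Gen 3 (rule 165): 01110111000011
Gen 4 (rule 150): 10100010100100
Gen 5 (rule 86): 10110110111110
Gen 6 (rule 165): 11001001011100
Gen 7 (rule 150): 00111111001010
Gen 8 (rule 86): 01000001111011

Answer: 01000001111011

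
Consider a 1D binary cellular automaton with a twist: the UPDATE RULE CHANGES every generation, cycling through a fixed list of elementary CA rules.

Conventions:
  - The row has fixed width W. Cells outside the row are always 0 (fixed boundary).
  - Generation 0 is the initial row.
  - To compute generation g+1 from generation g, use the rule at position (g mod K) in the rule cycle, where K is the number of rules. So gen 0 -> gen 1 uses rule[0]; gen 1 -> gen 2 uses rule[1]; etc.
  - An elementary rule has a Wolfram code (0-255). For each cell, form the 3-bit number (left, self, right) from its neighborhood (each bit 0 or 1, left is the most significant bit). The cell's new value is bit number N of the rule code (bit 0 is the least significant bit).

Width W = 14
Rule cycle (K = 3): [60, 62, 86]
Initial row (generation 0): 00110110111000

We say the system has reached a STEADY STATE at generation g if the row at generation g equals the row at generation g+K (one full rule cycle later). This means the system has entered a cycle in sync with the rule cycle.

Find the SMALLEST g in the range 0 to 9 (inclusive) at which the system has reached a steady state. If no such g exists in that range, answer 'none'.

Answer: none

Derivation:
Gen 0: 00110110111000
Gen 1 (rule 60): 00101101100100
Gen 2 (rule 62): 01111011011110
Gen 3 (rule 86): 10001001000011
Gen 4 (rule 60): 11001101100010
Gen 5 (rule 62): 10111011010111
Gen 6 (rule 86): 10001001010001
Gen 7 (rule 60): 11001101111001
Gen 8 (rule 62): 10111011000111
Gen 9 (rule 86): 10001001101001
Gen 10 (rule 60): 11001101011101
Gen 11 (rule 62): 10111011110011
Gen 12 (rule 86): 10001000011101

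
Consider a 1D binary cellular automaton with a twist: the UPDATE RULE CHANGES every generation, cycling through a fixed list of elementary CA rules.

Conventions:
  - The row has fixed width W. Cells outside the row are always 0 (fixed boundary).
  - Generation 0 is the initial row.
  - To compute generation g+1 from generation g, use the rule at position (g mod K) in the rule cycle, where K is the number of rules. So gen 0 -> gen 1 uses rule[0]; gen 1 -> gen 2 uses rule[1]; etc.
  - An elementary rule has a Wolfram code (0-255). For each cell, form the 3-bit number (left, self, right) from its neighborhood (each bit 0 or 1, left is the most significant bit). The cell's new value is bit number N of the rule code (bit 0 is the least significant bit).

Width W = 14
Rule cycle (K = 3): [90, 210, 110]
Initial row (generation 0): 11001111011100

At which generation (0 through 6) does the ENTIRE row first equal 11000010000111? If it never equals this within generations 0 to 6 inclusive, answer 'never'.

Answer: 3

Derivation:
Gen 0: 11001111011100
Gen 1 (rule 90): 11111001010110
Gen 2 (rule 210): 01111110000011
Gen 3 (rule 110): 11000010000111
Gen 4 (rule 90): 11100101001101
Gen 5 (rule 210): 01111000110100
Gen 6 (rule 110): 11001001111100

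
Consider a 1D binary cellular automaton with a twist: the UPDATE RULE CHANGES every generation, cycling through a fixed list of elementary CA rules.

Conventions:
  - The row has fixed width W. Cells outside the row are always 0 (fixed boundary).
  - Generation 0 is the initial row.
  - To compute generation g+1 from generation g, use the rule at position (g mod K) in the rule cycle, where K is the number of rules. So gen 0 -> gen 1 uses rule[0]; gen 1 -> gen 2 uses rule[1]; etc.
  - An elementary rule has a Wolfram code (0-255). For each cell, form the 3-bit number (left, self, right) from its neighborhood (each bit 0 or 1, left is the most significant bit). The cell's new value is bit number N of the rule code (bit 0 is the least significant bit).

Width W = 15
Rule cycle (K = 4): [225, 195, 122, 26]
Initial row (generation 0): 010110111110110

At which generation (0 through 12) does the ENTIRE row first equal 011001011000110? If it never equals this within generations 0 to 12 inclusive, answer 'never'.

Gen 0: 010110111110110
Gen 1 (rule 225): 001011011111010
Gen 2 (rule 195): 110001001111000
Gen 3 (rule 122): 111010111001100
Gen 4 (rule 26): 100000100111010
Gen 5 (rule 225): 001110000011100
Gen 6 (rule 195): 110110111101101
Gen 7 (rule 122): 111111100111110
Gen 8 (rule 26): 100000011100001
Gen 9 (rule 225): 001111001101100
Gen 10 (rule 195): 110111010100101
Gen 11 (rule 122): 111101101011010
Gen 12 (rule 26): 100001000010001

Answer: never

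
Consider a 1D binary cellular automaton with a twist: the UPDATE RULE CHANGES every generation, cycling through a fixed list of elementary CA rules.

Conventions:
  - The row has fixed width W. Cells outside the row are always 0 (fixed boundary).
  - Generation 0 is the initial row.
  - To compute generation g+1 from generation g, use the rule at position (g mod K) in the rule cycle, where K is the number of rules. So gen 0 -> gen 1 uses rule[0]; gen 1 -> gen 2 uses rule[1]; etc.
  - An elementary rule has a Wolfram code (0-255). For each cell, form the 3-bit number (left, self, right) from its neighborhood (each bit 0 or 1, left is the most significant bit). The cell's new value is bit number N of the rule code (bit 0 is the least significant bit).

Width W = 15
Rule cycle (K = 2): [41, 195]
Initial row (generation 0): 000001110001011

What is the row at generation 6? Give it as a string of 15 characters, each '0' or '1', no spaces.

Answer: 111001010001111

Derivation:
Gen 0: 000001110001011
Gen 1 (rule 41): 111101000100110
Gen 2 (rule 195): 011100011001010
Gen 3 (rule 41): 010001010000100
Gen 4 (rule 195): 100110000111001
Gen 5 (rule 41): 000100110100000
Gen 6 (rule 195): 111001010001111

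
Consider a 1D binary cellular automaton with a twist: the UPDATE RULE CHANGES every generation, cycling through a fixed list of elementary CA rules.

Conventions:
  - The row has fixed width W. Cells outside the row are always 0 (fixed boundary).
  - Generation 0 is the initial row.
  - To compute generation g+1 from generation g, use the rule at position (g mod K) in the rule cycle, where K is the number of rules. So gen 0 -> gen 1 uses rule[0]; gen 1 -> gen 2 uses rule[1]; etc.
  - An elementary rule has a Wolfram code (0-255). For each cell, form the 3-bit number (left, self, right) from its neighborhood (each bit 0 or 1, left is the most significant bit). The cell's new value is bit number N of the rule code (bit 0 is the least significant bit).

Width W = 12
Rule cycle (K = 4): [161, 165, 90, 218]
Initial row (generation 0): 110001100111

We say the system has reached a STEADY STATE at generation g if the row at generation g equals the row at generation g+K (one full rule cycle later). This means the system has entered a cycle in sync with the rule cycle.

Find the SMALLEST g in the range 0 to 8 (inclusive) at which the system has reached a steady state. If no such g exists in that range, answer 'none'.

Gen 0: 110001100111
Gen 1 (rule 161): 000100000010
Gen 2 (rule 165): 110101111010
Gen 3 (rule 90): 110001001001
Gen 4 (rule 218): 111010110110
Gen 5 (rule 161): 010101001000
Gen 6 (rule 165): 011111001011
Gen 7 (rule 90): 110001110011
Gen 8 (rule 218): 111011111111
Gen 9 (rule 161): 010101111110
Gen 10 (rule 165): 011110111100
Gen 11 (rule 90): 110010100110
Gen 12 (rule 218): 111100011111

Answer: none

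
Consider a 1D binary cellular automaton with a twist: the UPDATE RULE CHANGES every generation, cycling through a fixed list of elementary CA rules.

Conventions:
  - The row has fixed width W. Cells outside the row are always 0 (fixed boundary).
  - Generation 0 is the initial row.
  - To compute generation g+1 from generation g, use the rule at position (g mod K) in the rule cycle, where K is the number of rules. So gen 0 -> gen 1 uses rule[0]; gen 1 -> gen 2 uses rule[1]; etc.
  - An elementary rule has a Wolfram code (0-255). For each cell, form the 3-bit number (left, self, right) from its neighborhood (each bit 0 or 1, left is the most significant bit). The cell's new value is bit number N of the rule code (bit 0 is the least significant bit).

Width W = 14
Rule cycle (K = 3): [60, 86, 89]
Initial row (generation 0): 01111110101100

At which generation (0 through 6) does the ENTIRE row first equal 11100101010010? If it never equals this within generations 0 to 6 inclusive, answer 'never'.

Answer: 4

Derivation:
Gen 0: 01111110101100
Gen 1 (rule 60): 01000001111010
Gen 2 (rule 86): 11100010001011
Gen 3 (rule 89): 10111001100011
Gen 4 (rule 60): 11100101010010
Gen 5 (rule 86): 00111101011111
Gen 6 (rule 89): 10100100010001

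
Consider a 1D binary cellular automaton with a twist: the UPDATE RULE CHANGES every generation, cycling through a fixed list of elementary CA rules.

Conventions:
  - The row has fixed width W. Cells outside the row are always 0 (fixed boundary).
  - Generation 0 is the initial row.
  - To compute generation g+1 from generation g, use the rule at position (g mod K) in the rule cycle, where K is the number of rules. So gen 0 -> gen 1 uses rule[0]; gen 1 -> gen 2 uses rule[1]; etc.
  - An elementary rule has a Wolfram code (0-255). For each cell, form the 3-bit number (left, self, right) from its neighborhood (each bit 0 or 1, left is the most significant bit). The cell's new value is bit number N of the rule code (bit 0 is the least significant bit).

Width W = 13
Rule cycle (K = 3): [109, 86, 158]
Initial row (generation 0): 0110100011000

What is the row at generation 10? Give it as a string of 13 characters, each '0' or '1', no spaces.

Gen 0: 0110100011000
Gen 1 (rule 109): 0111101011011
Gen 2 (rule 86): 1000101001001
Gen 3 (rule 158): 1101101111111
Gen 4 (rule 109): 1111111000001
Gen 5 (rule 86): 0000001100011
Gen 6 (rule 158): 0000011010110
Gen 7 (rule 109): 1111011111110
Gen 8 (rule 86): 0001000000011
Gen 9 (rule 158): 0011100000110
Gen 10 (rule 109): 1010101110110

Answer: 1010101110110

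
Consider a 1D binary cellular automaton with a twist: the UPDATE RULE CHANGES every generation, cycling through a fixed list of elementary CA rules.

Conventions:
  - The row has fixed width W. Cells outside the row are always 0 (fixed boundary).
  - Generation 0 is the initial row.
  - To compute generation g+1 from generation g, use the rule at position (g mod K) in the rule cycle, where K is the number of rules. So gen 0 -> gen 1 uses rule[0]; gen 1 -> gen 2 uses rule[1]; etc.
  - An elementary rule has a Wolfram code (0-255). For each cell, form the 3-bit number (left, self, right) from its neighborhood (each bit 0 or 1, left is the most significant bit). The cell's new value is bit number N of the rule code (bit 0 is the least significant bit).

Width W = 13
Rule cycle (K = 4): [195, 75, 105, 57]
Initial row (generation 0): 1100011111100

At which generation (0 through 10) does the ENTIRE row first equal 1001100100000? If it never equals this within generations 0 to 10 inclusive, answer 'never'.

Gen 0: 1100011111100
Gen 1 (rule 195): 0101101111101
Gen 2 (rule 75): 1001101000100
Gen 3 (rule 105): 0001110010001
Gen 4 (rule 57): 1101001001100
Gen 5 (rule 195): 0100010010101
Gen 6 (rule 75): 1001100100000
Gen 7 (rule 105): 0001100001111
Gen 8 (rule 57): 1101011101000
Gen 9 (rule 195): 0100001100011
Gen 10 (rule 75): 1001111101111

Answer: 6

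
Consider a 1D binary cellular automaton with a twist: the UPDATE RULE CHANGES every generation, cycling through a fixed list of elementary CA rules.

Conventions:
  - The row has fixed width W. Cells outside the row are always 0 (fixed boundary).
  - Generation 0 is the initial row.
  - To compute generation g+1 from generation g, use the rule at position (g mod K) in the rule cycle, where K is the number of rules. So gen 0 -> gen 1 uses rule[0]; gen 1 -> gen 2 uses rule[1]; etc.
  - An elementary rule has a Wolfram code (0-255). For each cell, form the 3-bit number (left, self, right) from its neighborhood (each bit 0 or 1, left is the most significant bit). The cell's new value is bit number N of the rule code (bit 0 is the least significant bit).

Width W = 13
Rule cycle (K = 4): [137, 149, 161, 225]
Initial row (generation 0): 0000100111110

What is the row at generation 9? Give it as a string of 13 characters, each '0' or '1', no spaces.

Answer: 1010011110001

Derivation:
Gen 0: 0000100111110
Gen 1 (rule 137): 1110000111100
Gen 2 (rule 149): 0101110011011
Gen 3 (rule 161): 0010100000100
Gen 4 (rule 225): 1001001110001
Gen 5 (rule 137): 0000001100100
Gen 6 (rule 149): 1111100010111
Gen 7 (rule 161): 0111001001010
Gen 8 (rule 225): 0011000000100
Gen 9 (rule 137): 1010011110001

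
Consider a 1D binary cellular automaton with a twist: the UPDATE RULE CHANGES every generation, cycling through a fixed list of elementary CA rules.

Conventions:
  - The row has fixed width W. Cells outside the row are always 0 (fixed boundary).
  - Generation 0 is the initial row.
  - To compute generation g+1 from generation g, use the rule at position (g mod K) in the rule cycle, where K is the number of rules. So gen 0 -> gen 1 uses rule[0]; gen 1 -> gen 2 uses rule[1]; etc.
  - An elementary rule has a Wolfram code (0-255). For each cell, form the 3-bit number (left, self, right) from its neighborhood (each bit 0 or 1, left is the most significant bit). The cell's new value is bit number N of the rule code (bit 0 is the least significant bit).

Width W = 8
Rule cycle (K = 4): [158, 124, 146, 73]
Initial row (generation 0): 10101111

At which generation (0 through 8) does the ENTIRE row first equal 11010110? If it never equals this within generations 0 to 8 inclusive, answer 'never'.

Answer: 5

Derivation:
Gen 0: 10101111
Gen 1 (rule 158): 10101110
Gen 2 (rule 124): 11111011
Gen 3 (rule 146): 01110000
Gen 4 (rule 73): 01010111
Gen 5 (rule 158): 11010110
Gen 6 (rule 124): 11111111
Gen 7 (rule 146): 01111110
Gen 8 (rule 73): 01000010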